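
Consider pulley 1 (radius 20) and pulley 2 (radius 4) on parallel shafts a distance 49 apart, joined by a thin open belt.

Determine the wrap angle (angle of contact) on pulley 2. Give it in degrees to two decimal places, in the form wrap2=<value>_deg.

open belt: β = asin((r2−r1)/C) = asin(-16/49) = -19.0583°
wrap1 = π − 2β = 218.1167°
wrap2 = π + 2β = 141.8833°

wrap2=141.88_deg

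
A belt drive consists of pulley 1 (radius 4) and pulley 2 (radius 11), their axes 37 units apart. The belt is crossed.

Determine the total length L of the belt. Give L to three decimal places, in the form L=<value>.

L=127.293

crossed belt: β = asin((r1+r2)/C) = asin(15/37) = 23.9165°
wrap1 = wrap2 = π + 2β = 227.8331°
tangent length = C·cosβ = 33.8231
L = (r1+r2)·wrap + 2·C·cosβ = 15·3.9764 + 2·33.8231 = 127.2927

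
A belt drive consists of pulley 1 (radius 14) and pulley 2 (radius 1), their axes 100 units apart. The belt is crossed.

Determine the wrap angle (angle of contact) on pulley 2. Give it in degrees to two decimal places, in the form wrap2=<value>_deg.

crossed belt: β = asin((r1+r2)/C) = asin(15/100) = 8.6269°
wrap1 = wrap2 = π + 2β = 197.2539°

wrap2=197.25_deg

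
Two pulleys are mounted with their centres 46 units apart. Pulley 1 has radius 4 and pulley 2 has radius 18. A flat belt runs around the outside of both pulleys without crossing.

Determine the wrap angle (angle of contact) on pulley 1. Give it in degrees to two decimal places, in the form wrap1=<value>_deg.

wrap1=144.56_deg

open belt: β = asin((r2−r1)/C) = asin(14/46) = 17.7189°
wrap1 = π − 2β = 144.5621°
wrap2 = π + 2β = 215.4379°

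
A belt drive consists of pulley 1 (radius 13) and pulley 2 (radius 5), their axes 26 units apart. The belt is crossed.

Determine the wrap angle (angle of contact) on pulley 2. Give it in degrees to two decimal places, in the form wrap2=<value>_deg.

wrap2=267.63_deg

crossed belt: β = asin((r1+r2)/C) = asin(18/26) = 43.8131°
wrap1 = wrap2 = π + 2β = 267.6261°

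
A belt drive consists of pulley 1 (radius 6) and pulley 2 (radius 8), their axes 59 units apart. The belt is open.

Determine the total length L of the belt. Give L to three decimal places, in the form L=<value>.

open belt: β = asin((r2−r1)/C) = asin(2/59) = 1.9426°
wrap1 = π − 2β = 176.1148°
wrap2 = π + 2β = 183.8852°
tangent length = C·cosβ = 58.9661
L = r1·wrap1 + r2·wrap2 + 2·C·cosβ = 6·3.0738 + 8·3.2094 + 2·58.9661 = 162.0501

L=162.050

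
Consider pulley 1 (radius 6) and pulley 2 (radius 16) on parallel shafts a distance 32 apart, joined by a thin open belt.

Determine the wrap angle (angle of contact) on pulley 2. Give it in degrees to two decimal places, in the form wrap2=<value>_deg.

open belt: β = asin((r2−r1)/C) = asin(10/32) = 18.2100°
wrap1 = π − 2β = 143.5801°
wrap2 = π + 2β = 216.4199°

wrap2=216.42_deg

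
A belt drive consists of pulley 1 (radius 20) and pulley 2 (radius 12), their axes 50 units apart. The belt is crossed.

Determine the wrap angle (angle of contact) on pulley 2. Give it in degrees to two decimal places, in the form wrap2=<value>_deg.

crossed belt: β = asin((r1+r2)/C) = asin(32/50) = 39.7918°
wrap1 = wrap2 = π + 2β = 259.5836°

wrap2=259.58_deg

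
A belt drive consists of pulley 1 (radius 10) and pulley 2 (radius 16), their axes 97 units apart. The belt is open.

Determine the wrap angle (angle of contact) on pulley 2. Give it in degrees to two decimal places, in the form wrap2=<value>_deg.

wrap2=187.09_deg

open belt: β = asin((r2−r1)/C) = asin(6/97) = 3.5463°
wrap1 = π − 2β = 172.9073°
wrap2 = π + 2β = 187.0927°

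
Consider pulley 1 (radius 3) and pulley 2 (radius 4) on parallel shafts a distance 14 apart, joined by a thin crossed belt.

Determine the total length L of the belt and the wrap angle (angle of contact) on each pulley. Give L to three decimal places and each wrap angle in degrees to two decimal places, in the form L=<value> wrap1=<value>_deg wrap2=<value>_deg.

L=53.570 wrap1=240.00_deg wrap2=240.00_deg

crossed belt: β = asin((r1+r2)/C) = asin(7/14) = 30.0000°
wrap1 = wrap2 = π + 2β = 240.0000°
tangent length = C·cosβ = 12.1244
L = (r1+r2)·wrap + 2·C·cosβ = 7·4.1888 + 2·12.1244 = 53.5702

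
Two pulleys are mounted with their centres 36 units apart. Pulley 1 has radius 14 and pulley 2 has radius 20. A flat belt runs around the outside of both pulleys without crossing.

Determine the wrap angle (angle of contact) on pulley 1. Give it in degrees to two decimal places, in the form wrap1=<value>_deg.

wrap1=160.81_deg

open belt: β = asin((r2−r1)/C) = asin(6/36) = 9.5941°
wrap1 = π − 2β = 160.8119°
wrap2 = π + 2β = 199.1881°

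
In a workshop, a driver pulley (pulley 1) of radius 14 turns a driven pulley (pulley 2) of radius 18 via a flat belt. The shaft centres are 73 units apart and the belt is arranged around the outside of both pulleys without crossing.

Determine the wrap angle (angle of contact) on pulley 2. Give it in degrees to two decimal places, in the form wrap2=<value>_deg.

wrap2=186.28_deg

open belt: β = asin((r2−r1)/C) = asin(4/73) = 3.1411°
wrap1 = π − 2β = 173.7179°
wrap2 = π + 2β = 186.2821°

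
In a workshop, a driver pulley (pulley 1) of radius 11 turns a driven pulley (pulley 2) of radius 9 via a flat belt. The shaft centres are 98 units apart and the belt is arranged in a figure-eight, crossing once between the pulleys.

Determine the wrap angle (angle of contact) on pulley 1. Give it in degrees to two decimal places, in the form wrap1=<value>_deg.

crossed belt: β = asin((r1+r2)/C) = asin(20/98) = 11.7757°
wrap1 = wrap2 = π + 2β = 203.5515°

wrap1=203.55_deg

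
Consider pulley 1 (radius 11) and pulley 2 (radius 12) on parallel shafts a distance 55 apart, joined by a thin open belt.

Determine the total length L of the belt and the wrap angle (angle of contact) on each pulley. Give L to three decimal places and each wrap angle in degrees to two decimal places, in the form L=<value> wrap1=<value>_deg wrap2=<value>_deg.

open belt: β = asin((r2−r1)/C) = asin(1/55) = 1.0418°
wrap1 = π − 2β = 177.9164°
wrap2 = π + 2β = 182.0836°
tangent length = C·cosβ = 54.9909
L = r1·wrap1 + r2·wrap2 + 2·C·cosβ = 11·3.1052 + 12·3.1780 + 2·54.9909 = 182.2748

L=182.275 wrap1=177.92_deg wrap2=182.08_deg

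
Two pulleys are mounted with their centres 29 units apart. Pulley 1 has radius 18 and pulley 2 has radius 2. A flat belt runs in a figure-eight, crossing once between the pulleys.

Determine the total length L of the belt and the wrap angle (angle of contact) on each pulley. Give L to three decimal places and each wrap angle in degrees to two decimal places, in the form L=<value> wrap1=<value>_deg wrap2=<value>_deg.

L=135.272 wrap1=267.21_deg wrap2=267.21_deg

crossed belt: β = asin((r1+r2)/C) = asin(20/29) = 43.6028°
wrap1 = wrap2 = π + 2β = 267.2056°
tangent length = C·cosβ = 21.0000
L = (r1+r2)·wrap + 2·C·cosβ = 20·4.6636 + 2·21.0000 = 135.2724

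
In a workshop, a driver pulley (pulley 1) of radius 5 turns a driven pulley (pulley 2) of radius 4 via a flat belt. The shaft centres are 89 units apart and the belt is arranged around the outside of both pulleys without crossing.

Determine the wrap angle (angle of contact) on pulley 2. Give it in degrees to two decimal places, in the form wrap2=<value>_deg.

open belt: β = asin((r2−r1)/C) = asin(-1/89) = -0.6438°
wrap1 = π − 2β = 181.2876°
wrap2 = π + 2β = 178.7124°

wrap2=178.71_deg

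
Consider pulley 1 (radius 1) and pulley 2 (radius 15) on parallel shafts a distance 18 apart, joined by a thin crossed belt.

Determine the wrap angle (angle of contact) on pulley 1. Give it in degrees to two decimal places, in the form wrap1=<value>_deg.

wrap1=305.47_deg

crossed belt: β = asin((r1+r2)/C) = asin(16/18) = 62.7340°
wrap1 = wrap2 = π + 2β = 305.4679°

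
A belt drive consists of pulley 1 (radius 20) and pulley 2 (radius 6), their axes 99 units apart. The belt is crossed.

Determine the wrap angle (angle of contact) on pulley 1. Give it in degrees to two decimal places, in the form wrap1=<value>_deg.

wrap1=210.45_deg

crossed belt: β = asin((r1+r2)/C) = asin(26/99) = 15.2260°
wrap1 = wrap2 = π + 2β = 210.4519°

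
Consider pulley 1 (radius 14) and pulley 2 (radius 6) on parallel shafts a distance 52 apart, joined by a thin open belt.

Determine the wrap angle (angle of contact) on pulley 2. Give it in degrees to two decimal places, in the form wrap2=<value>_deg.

wrap2=162.30_deg

open belt: β = asin((r2−r1)/C) = asin(-8/52) = -8.8499°
wrap1 = π − 2β = 197.6998°
wrap2 = π + 2β = 162.3002°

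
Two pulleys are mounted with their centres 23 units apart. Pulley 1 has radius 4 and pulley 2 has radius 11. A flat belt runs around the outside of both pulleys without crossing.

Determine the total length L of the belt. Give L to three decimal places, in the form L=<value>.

open belt: β = asin((r2−r1)/C) = asin(7/23) = 17.7189°
wrap1 = π − 2β = 144.5621°
wrap2 = π + 2β = 215.4379°
tangent length = C·cosβ = 21.9089
L = r1·wrap1 + r2·wrap2 + 2·C·cosβ = 4·2.5231 + 11·3.7601 + 2·21.9089 = 95.2712

L=95.271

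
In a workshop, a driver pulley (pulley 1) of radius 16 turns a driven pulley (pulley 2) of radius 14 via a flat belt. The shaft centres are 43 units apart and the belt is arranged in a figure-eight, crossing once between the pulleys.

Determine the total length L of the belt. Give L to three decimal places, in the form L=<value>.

crossed belt: β = asin((r1+r2)/C) = asin(30/43) = 44.2407°
wrap1 = wrap2 = π + 2β = 268.4814°
tangent length = C·cosβ = 30.8058
L = (r1+r2)·wrap + 2·C·cosβ = 30·4.6859 + 2·30.8058 = 202.1882

L=202.188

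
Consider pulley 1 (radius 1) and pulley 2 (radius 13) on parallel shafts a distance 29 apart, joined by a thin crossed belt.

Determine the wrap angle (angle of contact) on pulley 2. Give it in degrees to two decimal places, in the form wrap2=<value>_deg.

crossed belt: β = asin((r1+r2)/C) = asin(14/29) = 28.8657°
wrap1 = wrap2 = π + 2β = 237.7315°

wrap2=237.73_deg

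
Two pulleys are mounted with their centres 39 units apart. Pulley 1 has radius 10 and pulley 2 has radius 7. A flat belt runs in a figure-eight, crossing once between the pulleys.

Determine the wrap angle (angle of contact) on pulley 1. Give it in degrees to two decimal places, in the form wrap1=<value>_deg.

wrap1=231.68_deg

crossed belt: β = asin((r1+r2)/C) = asin(17/39) = 25.8424°
wrap1 = wrap2 = π + 2β = 231.6848°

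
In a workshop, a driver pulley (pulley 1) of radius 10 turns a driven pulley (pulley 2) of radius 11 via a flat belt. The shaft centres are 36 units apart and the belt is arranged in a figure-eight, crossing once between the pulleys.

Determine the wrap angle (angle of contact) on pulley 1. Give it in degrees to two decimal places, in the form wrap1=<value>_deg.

wrap1=251.37_deg

crossed belt: β = asin((r1+r2)/C) = asin(21/36) = 35.6853°
wrap1 = wrap2 = π + 2β = 251.3707°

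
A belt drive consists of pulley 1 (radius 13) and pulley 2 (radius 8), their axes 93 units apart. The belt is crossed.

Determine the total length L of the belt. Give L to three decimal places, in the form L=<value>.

L=256.736

crossed belt: β = asin((r1+r2)/C) = asin(21/93) = 13.0503°
wrap1 = wrap2 = π + 2β = 206.1006°
tangent length = C·cosβ = 90.5980
L = (r1+r2)·wrap + 2·C·cosβ = 21·3.5971 + 2·90.5980 = 256.7358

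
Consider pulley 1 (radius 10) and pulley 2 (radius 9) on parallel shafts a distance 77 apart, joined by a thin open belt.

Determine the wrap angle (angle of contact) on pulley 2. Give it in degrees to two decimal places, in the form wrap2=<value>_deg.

wrap2=178.51_deg

open belt: β = asin((r2−r1)/C) = asin(-1/77) = -0.7441°
wrap1 = π − 2β = 181.4882°
wrap2 = π + 2β = 178.5118°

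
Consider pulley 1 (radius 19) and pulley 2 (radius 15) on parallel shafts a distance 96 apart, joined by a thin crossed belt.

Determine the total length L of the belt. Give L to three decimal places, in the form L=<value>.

L=310.987

crossed belt: β = asin((r1+r2)/C) = asin(34/96) = 20.7424°
wrap1 = wrap2 = π + 2β = 221.4848°
tangent length = C·cosβ = 89.7775
L = (r1+r2)·wrap + 2·C·cosβ = 34·3.8656 + 2·89.7775 = 310.9867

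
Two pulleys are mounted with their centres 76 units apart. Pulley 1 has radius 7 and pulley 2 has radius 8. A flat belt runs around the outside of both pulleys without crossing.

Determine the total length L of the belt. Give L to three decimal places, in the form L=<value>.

open belt: β = asin((r2−r1)/C) = asin(1/76) = 0.7539°
wrap1 = π − 2β = 178.4922°
wrap2 = π + 2β = 181.5078°
tangent length = C·cosβ = 75.9934
L = r1·wrap1 + r2·wrap2 + 2·C·cosβ = 7·3.1153 + 8·3.1679 + 2·75.9934 = 199.1370

L=199.137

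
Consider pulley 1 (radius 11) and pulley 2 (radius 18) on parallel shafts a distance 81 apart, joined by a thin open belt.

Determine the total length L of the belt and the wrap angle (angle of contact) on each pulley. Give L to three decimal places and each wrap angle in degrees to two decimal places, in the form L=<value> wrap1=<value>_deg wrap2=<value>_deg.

L=253.712 wrap1=170.08_deg wrap2=189.92_deg

open belt: β = asin((r2−r1)/C) = asin(7/81) = 4.9577°
wrap1 = π − 2β = 170.0847°
wrap2 = π + 2β = 189.9153°
tangent length = C·cosβ = 80.6970
L = r1·wrap1 + r2·wrap2 + 2·C·cosβ = 11·2.9685 + 18·3.3146 + 2·80.6970 = 253.7115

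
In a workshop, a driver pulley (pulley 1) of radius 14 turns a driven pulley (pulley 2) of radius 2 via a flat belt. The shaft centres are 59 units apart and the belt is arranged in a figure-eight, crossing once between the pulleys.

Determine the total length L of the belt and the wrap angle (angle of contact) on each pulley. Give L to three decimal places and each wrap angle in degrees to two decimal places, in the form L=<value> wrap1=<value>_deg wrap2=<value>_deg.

L=172.632 wrap1=211.47_deg wrap2=211.47_deg

crossed belt: β = asin((r1+r2)/C) = asin(16/59) = 15.7349°
wrap1 = wrap2 = π + 2β = 211.4698°
tangent length = C·cosβ = 56.7891
L = (r1+r2)·wrap + 2·C·cosβ = 16·3.6908 + 2·56.7891 = 172.6317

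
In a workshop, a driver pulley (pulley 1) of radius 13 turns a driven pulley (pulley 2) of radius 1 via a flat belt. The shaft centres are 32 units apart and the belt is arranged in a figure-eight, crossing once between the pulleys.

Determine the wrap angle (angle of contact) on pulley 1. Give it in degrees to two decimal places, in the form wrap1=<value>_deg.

crossed belt: β = asin((r1+r2)/C) = asin(14/32) = 25.9445°
wrap1 = wrap2 = π + 2β = 231.8890°

wrap1=231.89_deg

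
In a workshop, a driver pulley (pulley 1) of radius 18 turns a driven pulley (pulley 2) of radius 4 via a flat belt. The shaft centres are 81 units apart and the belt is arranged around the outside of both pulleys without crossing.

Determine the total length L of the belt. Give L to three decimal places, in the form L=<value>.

L=233.541

open belt: β = asin((r2−r1)/C) = asin(-14/81) = -9.9530°
wrap1 = π − 2β = 199.9059°
wrap2 = π + 2β = 160.0941°
tangent length = C·cosβ = 79.7810
L = r1·wrap1 + r2·wrap2 + 2·C·cosβ = 18·3.4890 + 4·2.7942 + 2·79.7810 = 233.5409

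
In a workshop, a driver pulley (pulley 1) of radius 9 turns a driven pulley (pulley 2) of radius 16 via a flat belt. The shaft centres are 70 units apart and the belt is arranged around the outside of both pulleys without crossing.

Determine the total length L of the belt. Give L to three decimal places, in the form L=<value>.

open belt: β = asin((r2−r1)/C) = asin(7/70) = 5.7392°
wrap1 = π − 2β = 168.5217°
wrap2 = π + 2β = 191.4783°
tangent length = C·cosβ = 69.6491
L = r1·wrap1 + r2·wrap2 + 2·C·cosβ = 9·2.9413 + 16·3.3419 + 2·69.6491 = 219.2404

L=219.240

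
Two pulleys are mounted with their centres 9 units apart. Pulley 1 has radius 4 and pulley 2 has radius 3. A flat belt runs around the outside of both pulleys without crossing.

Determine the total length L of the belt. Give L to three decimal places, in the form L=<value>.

open belt: β = asin((r2−r1)/C) = asin(-1/9) = -6.3794°
wrap1 = π − 2β = 192.7587°
wrap2 = π + 2β = 167.2413°
tangent length = C·cosβ = 8.9443
L = r1·wrap1 + r2·wrap2 + 2·C·cosβ = 4·3.3643 + 3·2.9189 + 2·8.9443 = 40.1024

L=40.102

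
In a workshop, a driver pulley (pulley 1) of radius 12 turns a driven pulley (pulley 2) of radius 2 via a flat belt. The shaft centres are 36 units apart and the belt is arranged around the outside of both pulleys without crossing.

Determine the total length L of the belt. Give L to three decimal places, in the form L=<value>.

open belt: β = asin((r2−r1)/C) = asin(-10/36) = -16.1276°
wrap1 = π − 2β = 212.2552°
wrap2 = π + 2β = 147.7448°
tangent length = C·cosβ = 34.5832
L = r1·wrap1 + r2·wrap2 + 2·C·cosβ = 12·3.7046 + 2·2.5786 + 2·34.5832 = 118.7784

L=118.778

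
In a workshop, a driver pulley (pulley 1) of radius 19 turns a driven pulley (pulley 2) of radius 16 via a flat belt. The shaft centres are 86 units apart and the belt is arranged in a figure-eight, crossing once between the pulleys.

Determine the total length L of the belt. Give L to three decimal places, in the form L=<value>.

L=296.407

crossed belt: β = asin((r1+r2)/C) = asin(35/86) = 24.0151°
wrap1 = wrap2 = π + 2β = 228.0301°
tangent length = C·cosβ = 78.5557
L = (r1+r2)·wrap + 2·C·cosβ = 35·3.9799 + 2·78.5557 = 296.4071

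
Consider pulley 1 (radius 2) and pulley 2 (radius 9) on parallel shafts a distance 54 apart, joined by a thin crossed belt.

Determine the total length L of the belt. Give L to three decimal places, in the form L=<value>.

L=144.806

crossed belt: β = asin((r1+r2)/C) = asin(11/54) = 11.7536°
wrap1 = wrap2 = π + 2β = 203.5073°
tangent length = C·cosβ = 52.8678
L = (r1+r2)·wrap + 2·C·cosβ = 11·3.5519 + 2·52.8678 = 144.8061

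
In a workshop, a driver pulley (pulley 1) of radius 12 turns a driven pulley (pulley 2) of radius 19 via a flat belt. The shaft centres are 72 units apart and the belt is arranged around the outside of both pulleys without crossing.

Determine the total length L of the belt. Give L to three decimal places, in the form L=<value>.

L=242.070

open belt: β = asin((r2−r1)/C) = asin(7/72) = 5.5792°
wrap1 = π − 2β = 168.8415°
wrap2 = π + 2β = 191.1585°
tangent length = C·cosβ = 71.6589
L = r1·wrap1 + r2·wrap2 + 2·C·cosβ = 12·2.9468 + 19·3.3363 + 2·71.6589 = 242.0705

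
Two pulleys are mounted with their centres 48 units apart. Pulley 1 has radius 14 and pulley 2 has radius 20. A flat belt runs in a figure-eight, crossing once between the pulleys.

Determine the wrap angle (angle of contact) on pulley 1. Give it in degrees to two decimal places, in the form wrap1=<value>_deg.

wrap1=270.20_deg

crossed belt: β = asin((r1+r2)/C) = asin(34/48) = 45.0995°
wrap1 = wrap2 = π + 2β = 270.1989°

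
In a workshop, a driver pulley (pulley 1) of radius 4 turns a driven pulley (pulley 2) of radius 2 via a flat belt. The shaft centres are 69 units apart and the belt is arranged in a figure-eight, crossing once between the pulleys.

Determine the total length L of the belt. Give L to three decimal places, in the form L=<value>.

L=157.372

crossed belt: β = asin((r1+r2)/C) = asin(6/69) = 4.9885°
wrap1 = wrap2 = π + 2β = 189.9771°
tangent length = C·cosβ = 68.7386
L = (r1+r2)·wrap + 2·C·cosβ = 6·3.3157 + 2·68.7386 = 157.3716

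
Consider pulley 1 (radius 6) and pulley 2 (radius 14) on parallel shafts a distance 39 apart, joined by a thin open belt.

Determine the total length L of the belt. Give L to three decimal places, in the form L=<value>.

L=142.479

open belt: β = asin((r2−r1)/C) = asin(8/39) = 11.8370°
wrap1 = π − 2β = 156.3260°
wrap2 = π + 2β = 203.6740°
tangent length = C·cosβ = 38.1707
L = r1·wrap1 + r2·wrap2 + 2·C·cosβ = 6·2.7284 + 14·3.5548 + 2·38.1707 = 142.4787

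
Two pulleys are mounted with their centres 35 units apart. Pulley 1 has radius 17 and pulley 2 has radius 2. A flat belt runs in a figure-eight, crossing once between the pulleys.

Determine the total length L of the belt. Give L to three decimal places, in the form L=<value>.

crossed belt: β = asin((r1+r2)/C) = asin(19/35) = 32.8783°
wrap1 = wrap2 = π + 2β = 245.7567°
tangent length = C·cosβ = 29.3939
L = (r1+r2)·wrap + 2·C·cosβ = 19·4.2893 + 2·29.3939 = 140.2838

L=140.284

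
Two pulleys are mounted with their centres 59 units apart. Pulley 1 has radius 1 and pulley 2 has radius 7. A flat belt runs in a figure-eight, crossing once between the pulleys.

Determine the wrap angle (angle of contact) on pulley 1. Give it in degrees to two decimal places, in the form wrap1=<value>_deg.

wrap1=195.59_deg

crossed belt: β = asin((r1+r2)/C) = asin(8/59) = 7.7929°
wrap1 = wrap2 = π + 2β = 195.5858°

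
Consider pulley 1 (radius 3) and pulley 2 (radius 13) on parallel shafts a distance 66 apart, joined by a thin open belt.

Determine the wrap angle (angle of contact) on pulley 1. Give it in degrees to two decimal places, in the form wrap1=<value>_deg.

wrap1=162.57_deg

open belt: β = asin((r2−r1)/C) = asin(10/66) = 8.7147°
wrap1 = π − 2β = 162.5705°
wrap2 = π + 2β = 197.4295°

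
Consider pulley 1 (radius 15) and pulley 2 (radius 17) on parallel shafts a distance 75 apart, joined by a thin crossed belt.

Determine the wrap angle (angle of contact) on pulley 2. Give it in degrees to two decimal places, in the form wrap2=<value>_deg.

wrap2=230.51_deg

crossed belt: β = asin((r1+r2)/C) = asin(32/75) = 25.2562°
wrap1 = wrap2 = π + 2β = 230.5124°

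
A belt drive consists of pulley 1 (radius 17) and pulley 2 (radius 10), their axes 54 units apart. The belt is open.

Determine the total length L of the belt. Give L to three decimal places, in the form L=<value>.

L=193.732

open belt: β = asin((r2−r1)/C) = asin(-7/54) = -7.4482°
wrap1 = π − 2β = 194.8964°
wrap2 = π + 2β = 165.1036°
tangent length = C·cosβ = 53.5444
L = r1·wrap1 + r2·wrap2 + 2·C·cosβ = 17·3.4016 + 10·2.8816 + 2·53.5444 = 193.7317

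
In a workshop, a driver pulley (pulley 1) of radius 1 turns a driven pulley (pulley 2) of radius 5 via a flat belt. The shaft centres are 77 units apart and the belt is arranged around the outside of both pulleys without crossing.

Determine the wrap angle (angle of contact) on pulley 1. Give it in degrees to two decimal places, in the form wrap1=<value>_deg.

wrap1=174.04_deg

open belt: β = asin((r2−r1)/C) = asin(4/77) = 2.9777°
wrap1 = π − 2β = 174.0445°
wrap2 = π + 2β = 185.9555°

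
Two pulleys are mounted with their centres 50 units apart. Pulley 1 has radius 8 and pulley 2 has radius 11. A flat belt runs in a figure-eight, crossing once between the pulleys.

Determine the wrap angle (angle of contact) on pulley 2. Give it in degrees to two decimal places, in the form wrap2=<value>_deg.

wrap2=224.67_deg

crossed belt: β = asin((r1+r2)/C) = asin(19/50) = 22.3337°
wrap1 = wrap2 = π + 2β = 224.6674°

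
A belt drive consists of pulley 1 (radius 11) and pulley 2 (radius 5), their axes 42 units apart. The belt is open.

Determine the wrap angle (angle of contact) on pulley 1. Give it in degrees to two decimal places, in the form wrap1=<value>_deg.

wrap1=196.43_deg

open belt: β = asin((r2−r1)/C) = asin(-6/42) = -8.2132°
wrap1 = π − 2β = 196.4264°
wrap2 = π + 2β = 163.5736°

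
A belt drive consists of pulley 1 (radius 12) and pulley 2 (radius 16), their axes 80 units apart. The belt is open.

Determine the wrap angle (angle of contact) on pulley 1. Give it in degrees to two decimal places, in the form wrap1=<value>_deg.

open belt: β = asin((r2−r1)/C) = asin(4/80) = 2.8660°
wrap1 = π − 2β = 174.2680°
wrap2 = π + 2β = 185.7320°

wrap1=174.27_deg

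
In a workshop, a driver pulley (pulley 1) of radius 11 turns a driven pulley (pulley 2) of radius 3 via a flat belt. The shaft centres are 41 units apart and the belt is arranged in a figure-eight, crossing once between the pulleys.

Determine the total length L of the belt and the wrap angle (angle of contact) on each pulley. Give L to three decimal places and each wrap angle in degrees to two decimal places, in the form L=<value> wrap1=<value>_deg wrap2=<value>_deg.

L=130.811 wrap1=219.93_deg wrap2=219.93_deg

crossed belt: β = asin((r1+r2)/C) = asin(14/41) = 19.9661°
wrap1 = wrap2 = π + 2β = 219.9321°
tangent length = C·cosβ = 38.5357
L = (r1+r2)·wrap + 2·C·cosβ = 14·3.8385 + 2·38.5357 = 130.8109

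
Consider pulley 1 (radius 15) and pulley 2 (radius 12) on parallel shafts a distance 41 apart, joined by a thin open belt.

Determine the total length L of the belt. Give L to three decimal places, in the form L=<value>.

L=167.043

open belt: β = asin((r2−r1)/C) = asin(-3/41) = -4.1961°
wrap1 = π − 2β = 188.3922°
wrap2 = π + 2β = 171.6078°
tangent length = C·cosβ = 40.8901
L = r1·wrap1 + r2·wrap2 + 2·C·cosβ = 15·3.2881 + 12·2.9951 + 2·40.8901 = 167.0426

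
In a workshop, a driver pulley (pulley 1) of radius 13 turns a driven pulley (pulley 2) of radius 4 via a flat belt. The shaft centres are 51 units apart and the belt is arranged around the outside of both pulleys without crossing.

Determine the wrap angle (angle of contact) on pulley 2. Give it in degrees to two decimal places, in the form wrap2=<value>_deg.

open belt: β = asin((r2−r1)/C) = asin(-9/51) = -10.1642°
wrap1 = π − 2β = 200.3285°
wrap2 = π + 2β = 159.6715°

wrap2=159.67_deg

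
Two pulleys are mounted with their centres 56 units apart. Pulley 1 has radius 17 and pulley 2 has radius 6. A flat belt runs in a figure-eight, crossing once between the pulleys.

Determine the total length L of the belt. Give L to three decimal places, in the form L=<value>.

L=193.843

crossed belt: β = asin((r1+r2)/C) = asin(23/56) = 24.2497°
wrap1 = wrap2 = π + 2β = 228.4994°
tangent length = C·cosβ = 51.0588
L = (r1+r2)·wrap + 2·C·cosβ = 23·3.9881 + 2·51.0588 = 193.8431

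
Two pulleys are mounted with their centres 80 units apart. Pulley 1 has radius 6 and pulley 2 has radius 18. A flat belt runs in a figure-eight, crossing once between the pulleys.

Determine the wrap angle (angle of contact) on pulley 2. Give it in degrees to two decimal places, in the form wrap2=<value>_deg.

wrap2=214.92_deg

crossed belt: β = asin((r1+r2)/C) = asin(24/80) = 17.4576°
wrap1 = wrap2 = π + 2β = 214.9152°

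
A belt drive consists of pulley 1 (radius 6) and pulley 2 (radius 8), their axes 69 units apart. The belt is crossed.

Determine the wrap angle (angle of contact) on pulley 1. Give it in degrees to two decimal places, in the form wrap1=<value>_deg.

crossed belt: β = asin((r1+r2)/C) = asin(14/69) = 11.7065°
wrap1 = wrap2 = π + 2β = 203.4130°

wrap1=203.41_deg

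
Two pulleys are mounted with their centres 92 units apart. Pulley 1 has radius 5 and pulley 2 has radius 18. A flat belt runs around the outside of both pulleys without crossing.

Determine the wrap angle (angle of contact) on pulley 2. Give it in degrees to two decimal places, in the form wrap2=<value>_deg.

wrap2=196.25_deg

open belt: β = asin((r2−r1)/C) = asin(13/92) = 8.1233°
wrap1 = π − 2β = 163.7533°
wrap2 = π + 2β = 196.2467°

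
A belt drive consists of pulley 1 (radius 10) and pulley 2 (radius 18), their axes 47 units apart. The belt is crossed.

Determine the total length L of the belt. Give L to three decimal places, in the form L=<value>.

crossed belt: β = asin((r1+r2)/C) = asin(28/47) = 36.5657°
wrap1 = wrap2 = π + 2β = 253.1315°
tangent length = C·cosβ = 37.7492
L = (r1+r2)·wrap + 2·C·cosβ = 28·4.4180 + 2·37.7492 = 199.2017

L=199.202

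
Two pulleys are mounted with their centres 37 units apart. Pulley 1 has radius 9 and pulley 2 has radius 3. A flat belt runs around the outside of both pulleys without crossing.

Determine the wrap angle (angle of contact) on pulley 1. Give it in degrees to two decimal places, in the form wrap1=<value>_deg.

open belt: β = asin((r2−r1)/C) = asin(-6/37) = -9.3324°
wrap1 = π − 2β = 198.6648°
wrap2 = π + 2β = 161.3352°

wrap1=198.66_deg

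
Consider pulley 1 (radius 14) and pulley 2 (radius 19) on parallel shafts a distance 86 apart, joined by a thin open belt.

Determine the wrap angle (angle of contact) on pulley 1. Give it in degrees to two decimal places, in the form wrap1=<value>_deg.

open belt: β = asin((r2−r1)/C) = asin(5/86) = 3.3330°
wrap1 = π − 2β = 173.3339°
wrap2 = π + 2β = 186.6661°

wrap1=173.33_deg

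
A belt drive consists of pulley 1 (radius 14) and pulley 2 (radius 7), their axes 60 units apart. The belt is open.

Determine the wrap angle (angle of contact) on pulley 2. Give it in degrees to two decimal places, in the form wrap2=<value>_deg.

wrap2=166.60_deg

open belt: β = asin((r2−r1)/C) = asin(-7/60) = -6.6998°
wrap1 = π − 2β = 193.3995°
wrap2 = π + 2β = 166.6005°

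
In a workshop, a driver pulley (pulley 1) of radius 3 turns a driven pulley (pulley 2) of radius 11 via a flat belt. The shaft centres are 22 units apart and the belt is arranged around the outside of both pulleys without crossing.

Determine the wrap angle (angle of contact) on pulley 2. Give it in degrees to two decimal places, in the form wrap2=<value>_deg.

wrap2=222.65_deg

open belt: β = asin((r2−r1)/C) = asin(8/22) = 21.3237°
wrap1 = π − 2β = 137.3526°
wrap2 = π + 2β = 222.6474°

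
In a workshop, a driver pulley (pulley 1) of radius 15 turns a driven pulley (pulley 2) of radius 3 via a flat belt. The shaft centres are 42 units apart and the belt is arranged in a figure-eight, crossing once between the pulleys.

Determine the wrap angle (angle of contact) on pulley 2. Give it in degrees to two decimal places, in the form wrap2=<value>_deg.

wrap2=230.75_deg

crossed belt: β = asin((r1+r2)/C) = asin(18/42) = 25.3769°
wrap1 = wrap2 = π + 2β = 230.7539°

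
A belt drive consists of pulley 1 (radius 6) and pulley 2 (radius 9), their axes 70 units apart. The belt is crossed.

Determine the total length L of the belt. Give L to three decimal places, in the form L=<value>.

L=190.351

crossed belt: β = asin((r1+r2)/C) = asin(15/70) = 12.3736°
wrap1 = wrap2 = π + 2β = 204.7473°
tangent length = C·cosβ = 68.3740
L = (r1+r2)·wrap + 2·C·cosβ = 15·3.5735 + 2·68.3740 = 190.3506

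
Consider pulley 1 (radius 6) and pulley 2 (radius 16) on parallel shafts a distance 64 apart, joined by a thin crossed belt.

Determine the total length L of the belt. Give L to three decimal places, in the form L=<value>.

L=204.755

crossed belt: β = asin((r1+r2)/C) = asin(22/64) = 20.1055°
wrap1 = wrap2 = π + 2β = 220.2110°
tangent length = C·cosβ = 60.0999
L = (r1+r2)·wrap + 2·C·cosβ = 22·3.8434 + 2·60.0999 = 204.7548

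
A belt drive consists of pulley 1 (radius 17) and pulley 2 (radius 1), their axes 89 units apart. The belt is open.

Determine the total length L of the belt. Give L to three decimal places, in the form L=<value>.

L=237.433

open belt: β = asin((r2−r1)/C) = asin(-16/89) = -10.3567°
wrap1 = π − 2β = 200.7133°
wrap2 = π + 2β = 159.2867°
tangent length = C·cosβ = 87.5500
L = r1·wrap1 + r2·wrap2 + 2·C·cosβ = 17·3.5031 + 1·2.7801 + 2·87.5500 = 237.4329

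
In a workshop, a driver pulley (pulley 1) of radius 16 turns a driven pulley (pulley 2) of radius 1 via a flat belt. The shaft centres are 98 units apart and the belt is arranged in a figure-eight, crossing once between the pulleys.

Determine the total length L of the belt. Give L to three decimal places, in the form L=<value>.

L=252.364

crossed belt: β = asin((r1+r2)/C) = asin(17/98) = 9.9896°
wrap1 = wrap2 = π + 2β = 199.9792°
tangent length = C·cosβ = 96.5142
L = (r1+r2)·wrap + 2·C·cosβ = 17·3.4903 + 2·96.5142 = 252.3635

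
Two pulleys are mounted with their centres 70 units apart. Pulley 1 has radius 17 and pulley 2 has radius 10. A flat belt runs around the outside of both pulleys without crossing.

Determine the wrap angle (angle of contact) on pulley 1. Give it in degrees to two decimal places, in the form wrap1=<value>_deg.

open belt: β = asin((r2−r1)/C) = asin(-7/70) = -5.7392°
wrap1 = π − 2β = 191.4783°
wrap2 = π + 2β = 168.5217°

wrap1=191.48_deg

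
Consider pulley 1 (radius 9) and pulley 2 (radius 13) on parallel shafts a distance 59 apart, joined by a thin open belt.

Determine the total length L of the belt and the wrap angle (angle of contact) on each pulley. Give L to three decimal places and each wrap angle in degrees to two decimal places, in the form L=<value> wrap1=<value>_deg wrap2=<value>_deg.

L=187.386 wrap1=172.23_deg wrap2=187.77_deg

open belt: β = asin((r2−r1)/C) = asin(4/59) = 3.8874°
wrap1 = π − 2β = 172.2251°
wrap2 = π + 2β = 187.7749°
tangent length = C·cosβ = 58.8643
L = r1·wrap1 + r2·wrap2 + 2·C·cosβ = 9·3.0059 + 13·3.2773 + 2·58.8643 = 187.3863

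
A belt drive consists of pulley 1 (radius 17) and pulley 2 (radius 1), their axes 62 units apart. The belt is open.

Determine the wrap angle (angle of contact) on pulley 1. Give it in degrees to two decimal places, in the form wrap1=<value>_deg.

open belt: β = asin((r2−r1)/C) = asin(-16/62) = -14.9552°
wrap1 = π − 2β = 209.9105°
wrap2 = π + 2β = 150.0895°

wrap1=209.91_deg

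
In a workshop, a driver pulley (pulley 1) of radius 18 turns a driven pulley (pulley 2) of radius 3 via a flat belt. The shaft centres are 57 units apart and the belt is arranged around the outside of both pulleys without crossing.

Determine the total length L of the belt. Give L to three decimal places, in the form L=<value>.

L=183.944

open belt: β = asin((r2−r1)/C) = asin(-15/57) = -15.2575°
wrap1 = π − 2β = 210.5150°
wrap2 = π + 2β = 149.4850°
tangent length = C·cosβ = 54.9909
L = r1·wrap1 + r2·wrap2 + 2·C·cosβ = 18·3.6742 + 3·2.6090 + 2·54.9909 = 183.9441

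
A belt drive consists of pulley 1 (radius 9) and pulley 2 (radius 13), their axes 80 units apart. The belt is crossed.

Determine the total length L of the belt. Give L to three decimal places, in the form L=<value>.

L=235.204

crossed belt: β = asin((r1+r2)/C) = asin(22/80) = 15.9620°
wrap1 = wrap2 = π + 2β = 211.9240°
tangent length = C·cosβ = 76.9155
L = (r1+r2)·wrap + 2·C·cosβ = 22·3.6988 + 2·76.9155 = 235.2041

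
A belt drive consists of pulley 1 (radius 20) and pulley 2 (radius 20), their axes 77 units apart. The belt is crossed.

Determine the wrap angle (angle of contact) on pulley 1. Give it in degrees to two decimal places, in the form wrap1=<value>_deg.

crossed belt: β = asin((r1+r2)/C) = asin(40/77) = 31.2974°
wrap1 = wrap2 = π + 2β = 242.5948°

wrap1=242.59_deg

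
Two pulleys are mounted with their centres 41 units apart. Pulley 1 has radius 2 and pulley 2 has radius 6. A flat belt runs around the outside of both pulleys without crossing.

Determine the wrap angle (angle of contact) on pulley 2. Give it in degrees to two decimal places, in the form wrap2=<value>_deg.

open belt: β = asin((r2−r1)/C) = asin(4/41) = 5.5987°
wrap1 = π − 2β = 168.8025°
wrap2 = π + 2β = 191.1975°

wrap2=191.20_deg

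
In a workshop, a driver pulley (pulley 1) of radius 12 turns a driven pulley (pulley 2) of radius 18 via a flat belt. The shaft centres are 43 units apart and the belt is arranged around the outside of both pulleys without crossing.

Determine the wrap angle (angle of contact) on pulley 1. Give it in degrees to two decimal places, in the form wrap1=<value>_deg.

open belt: β = asin((r2−r1)/C) = asin(6/43) = 8.0209°
wrap1 = π − 2β = 163.9581°
wrap2 = π + 2β = 196.0419°

wrap1=163.96_deg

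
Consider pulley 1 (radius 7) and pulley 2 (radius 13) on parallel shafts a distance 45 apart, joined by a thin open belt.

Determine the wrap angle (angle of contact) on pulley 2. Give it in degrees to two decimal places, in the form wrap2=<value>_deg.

wrap2=195.32_deg

open belt: β = asin((r2−r1)/C) = asin(6/45) = 7.6623°
wrap1 = π − 2β = 164.6755°
wrap2 = π + 2β = 195.3245°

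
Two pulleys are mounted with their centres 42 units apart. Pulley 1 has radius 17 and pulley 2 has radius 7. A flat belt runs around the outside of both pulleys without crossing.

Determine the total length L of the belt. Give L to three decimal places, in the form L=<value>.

open belt: β = asin((r2−r1)/C) = asin(-10/42) = -13.7741°
wrap1 = π − 2β = 207.5483°
wrap2 = π + 2β = 152.4517°
tangent length = C·cosβ = 40.7922
L = r1·wrap1 + r2·wrap2 + 2·C·cosβ = 17·3.6224 + 7·2.6608 + 2·40.7922 = 161.7906

L=161.791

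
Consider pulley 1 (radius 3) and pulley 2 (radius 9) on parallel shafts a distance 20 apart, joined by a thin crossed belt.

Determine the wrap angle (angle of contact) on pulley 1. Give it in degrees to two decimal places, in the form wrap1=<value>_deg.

crossed belt: β = asin((r1+r2)/C) = asin(12/20) = 36.8699°
wrap1 = wrap2 = π + 2β = 253.7398°

wrap1=253.74_deg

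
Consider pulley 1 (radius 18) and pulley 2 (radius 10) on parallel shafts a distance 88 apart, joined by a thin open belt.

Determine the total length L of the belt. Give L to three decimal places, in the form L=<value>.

L=264.692

open belt: β = asin((r2−r1)/C) = asin(-8/88) = -5.2159°
wrap1 = π − 2β = 190.4318°
wrap2 = π + 2β = 169.5682°
tangent length = C·cosβ = 87.6356
L = r1·wrap1 + r2·wrap2 + 2·C·cosβ = 18·3.3237 + 10·2.9595 + 2·87.6356 = 264.6924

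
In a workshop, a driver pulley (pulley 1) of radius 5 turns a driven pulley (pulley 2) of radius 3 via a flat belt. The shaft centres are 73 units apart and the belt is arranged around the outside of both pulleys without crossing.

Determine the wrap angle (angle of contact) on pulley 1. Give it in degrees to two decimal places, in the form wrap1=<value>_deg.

open belt: β = asin((r2−r1)/C) = asin(-2/73) = -1.5699°
wrap1 = π − 2β = 183.1399°
wrap2 = π + 2β = 176.8601°

wrap1=183.14_deg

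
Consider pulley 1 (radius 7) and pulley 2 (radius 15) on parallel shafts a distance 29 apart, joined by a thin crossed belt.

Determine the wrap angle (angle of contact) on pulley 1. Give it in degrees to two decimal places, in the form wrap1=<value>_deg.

crossed belt: β = asin((r1+r2)/C) = asin(22/29) = 49.3428°
wrap1 = wrap2 = π + 2β = 278.6855°

wrap1=278.69_deg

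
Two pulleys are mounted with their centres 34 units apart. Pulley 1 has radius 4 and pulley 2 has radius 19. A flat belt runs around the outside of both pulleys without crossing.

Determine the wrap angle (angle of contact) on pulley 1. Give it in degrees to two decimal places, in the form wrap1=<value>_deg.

wrap1=127.64_deg

open belt: β = asin((r2−r1)/C) = asin(15/34) = 26.1790°
wrap1 = π − 2β = 127.6421°
wrap2 = π + 2β = 232.3579°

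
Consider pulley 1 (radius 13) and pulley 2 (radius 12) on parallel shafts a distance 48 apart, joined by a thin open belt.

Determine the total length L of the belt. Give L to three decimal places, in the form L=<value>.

L=174.561

open belt: β = asin((r2−r1)/C) = asin(-1/48) = -1.1937°
wrap1 = π − 2β = 182.3875°
wrap2 = π + 2β = 177.6125°
tangent length = C·cosβ = 47.9896
L = r1·wrap1 + r2·wrap2 + 2·C·cosβ = 13·3.1833 + 12·3.0999 + 2·47.9896 = 174.5607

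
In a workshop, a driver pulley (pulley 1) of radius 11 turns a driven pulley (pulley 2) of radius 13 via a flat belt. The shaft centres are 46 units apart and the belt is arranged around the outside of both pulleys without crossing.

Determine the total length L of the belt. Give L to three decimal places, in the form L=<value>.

L=167.485

open belt: β = asin((r2−r1)/C) = asin(2/46) = 2.4919°
wrap1 = π − 2β = 175.0162°
wrap2 = π + 2β = 184.9838°
tangent length = C·cosβ = 45.9565
L = r1·wrap1 + r2·wrap2 + 2·C·cosβ = 11·3.0546 + 13·3.2286 + 2·45.9565 = 167.4852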